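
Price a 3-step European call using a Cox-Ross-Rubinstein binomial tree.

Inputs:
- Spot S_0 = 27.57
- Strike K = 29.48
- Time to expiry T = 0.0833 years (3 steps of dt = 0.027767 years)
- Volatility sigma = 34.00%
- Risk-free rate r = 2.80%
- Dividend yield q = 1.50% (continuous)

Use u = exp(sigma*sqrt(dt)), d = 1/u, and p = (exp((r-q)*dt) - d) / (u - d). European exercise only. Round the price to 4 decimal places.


dt = T/N = 0.027767
u = exp(sigma*sqrt(dt)) = 1.058291; d = 1/u = 0.944920
p = (exp((r-q)*dt) - d) / (u - d) = 0.489024
Discount per step: exp(-r*dt) = 0.999223
Stock lattice S(k, i) with i counting down-moves:
  k=0: S(0,0) = 27.5700
  k=1: S(1,0) = 29.1771; S(1,1) = 26.0514
  k=2: S(2,0) = 30.8778; S(2,1) = 27.5700; S(2,2) = 24.6165
  k=3: S(3,0) = 32.6777; S(3,1) = 29.1771; S(3,2) = 26.0514; S(3,3) = 23.2606
Terminal payoffs V(N, i) = max(S_T - K, 0):
  V(3,0) = 3.197744; V(3,1) = 0.000000; V(3,2) = 0.000000; V(3,3) = 0.000000
Backward induction: V(k, i) = exp(-r*dt) * [p * V(k+1, i) + (1-p) * V(k+1, i+1)].
  V(2,0) = exp(-r*dt) * [p*3.197744 + (1-p)*0.000000] = 1.562560
  V(2,1) = exp(-r*dt) * [p*0.000000 + (1-p)*0.000000] = 0.000000
  V(2,2) = exp(-r*dt) * [p*0.000000 + (1-p)*0.000000] = 0.000000
  V(1,0) = exp(-r*dt) * [p*1.562560 + (1-p)*0.000000] = 0.763536
  V(1,1) = exp(-r*dt) * [p*0.000000 + (1-p)*0.000000] = 0.000000
  V(0,0) = exp(-r*dt) * [p*0.763536 + (1-p)*0.000000] = 0.373098

Answer: Price = V(0,0) = 0.3731


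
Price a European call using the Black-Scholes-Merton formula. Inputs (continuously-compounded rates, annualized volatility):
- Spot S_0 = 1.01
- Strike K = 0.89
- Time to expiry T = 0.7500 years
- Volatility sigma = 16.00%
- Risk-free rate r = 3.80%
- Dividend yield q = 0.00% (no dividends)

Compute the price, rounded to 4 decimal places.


Answer: Price = 0.1536

Derivation:
d1 = (ln(S/K) + (r - q + 0.5*sigma^2) * T) / (sigma * sqrt(T)) = 1.18778377
d2 = d1 - sigma * sqrt(T) = 1.04921971
exp(-rT) = 0.97190229; exp(-qT) = 1.00000000
C = S_0 * exp(-qT) * N(d1) - K * exp(-rT) * N(d2)
N(d1) = 0.88254069; N(d2) = 0.85296149
C = 1.0100 * 1.00000000 * 0.88254069 - 0.8900 * 0.97190229 * 0.85296149 = 0.1536


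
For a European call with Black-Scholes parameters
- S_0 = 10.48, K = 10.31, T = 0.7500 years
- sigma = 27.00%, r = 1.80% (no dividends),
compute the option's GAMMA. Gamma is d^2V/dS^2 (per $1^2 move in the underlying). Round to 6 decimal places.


d1 = 0.2445907245; d2 = 0.0107638655
phi(d1) = 0.3871857045; exp(-qT) = 1.0000000000; exp(-rT) = 0.9865907163
Gamma = exp(-qT) * phi(d1) / (S * sigma * sqrt(T)) = 1.0000000000 * 0.3871857045 / (10.4800 * 0.2700 * 0.8660254038) = 0.158002

Answer: Gamma = 0.158002


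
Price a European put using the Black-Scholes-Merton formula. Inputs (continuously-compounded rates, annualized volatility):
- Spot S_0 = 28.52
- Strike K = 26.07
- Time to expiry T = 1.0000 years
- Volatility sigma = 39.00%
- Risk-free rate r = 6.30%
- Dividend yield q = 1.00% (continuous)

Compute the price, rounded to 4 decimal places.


Answer: Price = 2.4623

Derivation:
d1 = (ln(S/K) + (r - q + 0.5*sigma^2) * T) / (sigma * sqrt(T)) = 0.56120607
d2 = d1 - sigma * sqrt(T) = 0.17120607
exp(-rT) = 0.93894347; exp(-qT) = 0.99004983
P = K * exp(-rT) * N(-d2) - S_0 * exp(-qT) * N(-d1)
N(-d1) = 0.28732853; N(-d2) = 0.43203087
P = 26.0700 * 0.93894347 * 0.43203087 - 28.5200 * 0.99004983 * 0.28732853 = 2.4623


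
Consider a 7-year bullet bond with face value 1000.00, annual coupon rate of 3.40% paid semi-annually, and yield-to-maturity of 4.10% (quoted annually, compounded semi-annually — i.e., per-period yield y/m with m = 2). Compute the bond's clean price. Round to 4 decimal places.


Answer: Price = 957.7769

Derivation:
Coupon per period c = face * coupon_rate / m = 17.000000
Periods per year m = 2; per-period yield y/m = 0.020500
Number of cashflows N = 14
Cashflows (t years, CF_t, discount factor 1/(1+y/m)^(m*t), PV):
  t = 0.5000: CF_t = 17.000000, DF = 0.979912, PV = 16.658501
  t = 1.0000: CF_t = 17.000000, DF = 0.960227, PV = 16.323862
  t = 1.5000: CF_t = 17.000000, DF = 0.940938, PV = 15.995945
  t = 2.0000: CF_t = 17.000000, DF = 0.922036, PV = 15.674615
  t = 2.5000: CF_t = 17.000000, DF = 0.903514, PV = 15.359740
  t = 3.0000: CF_t = 17.000000, DF = 0.885364, PV = 15.051191
  t = 3.5000: CF_t = 17.000000, DF = 0.867579, PV = 14.748840
  t = 4.0000: CF_t = 17.000000, DF = 0.850151, PV = 14.452562
  t = 4.5000: CF_t = 17.000000, DF = 0.833073, PV = 14.162236
  t = 5.0000: CF_t = 17.000000, DF = 0.816338, PV = 13.877743
  t = 5.5000: CF_t = 17.000000, DF = 0.799939, PV = 13.598964
  t = 6.0000: CF_t = 17.000000, DF = 0.783870, PV = 13.325785
  t = 6.5000: CF_t = 17.000000, DF = 0.768123, PV = 13.058094
  t = 7.0000: CF_t = 1017.000000, DF = 0.752693, PV = 765.488774
Price P = sum_t PV_t = 957.776853


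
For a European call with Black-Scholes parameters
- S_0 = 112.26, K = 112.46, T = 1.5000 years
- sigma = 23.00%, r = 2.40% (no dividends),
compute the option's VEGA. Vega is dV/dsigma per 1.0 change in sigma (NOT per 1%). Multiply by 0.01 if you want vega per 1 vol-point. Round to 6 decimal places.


d1 = 0.2623261751; d2 = -0.0193651453
phi(d1) = 0.3854491334; exp(-qT) = 1.0000000000; exp(-rT) = 0.9646402935
Vega = S * exp(-qT) * phi(d1) * sqrt(T) = 112.2600 * 1.0000000000 * 0.3854491334 * 1.2247448714 = 52.995347

Answer: Vega = 52.995347


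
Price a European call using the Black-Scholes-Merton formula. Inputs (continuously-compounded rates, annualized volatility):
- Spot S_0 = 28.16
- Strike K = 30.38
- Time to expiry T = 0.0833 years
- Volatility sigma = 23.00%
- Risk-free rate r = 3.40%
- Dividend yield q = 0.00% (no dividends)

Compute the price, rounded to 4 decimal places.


Answer: Price = 0.1329

Derivation:
d1 = (ln(S/K) + (r - q + 0.5*sigma^2) * T) / (sigma * sqrt(T)) = -1.06725438
d2 = d1 - sigma * sqrt(T) = -1.13363638
exp(-rT) = 0.99717181; exp(-qT) = 1.00000000
C = S_0 * exp(-qT) * N(d1) - K * exp(-rT) * N(d2)
N(d1) = 0.14292849; N(d2) = 0.12847355
C = 28.1600 * 1.00000000 * 0.14292849 - 30.3800 * 0.99717181 * 0.12847355 = 0.1329


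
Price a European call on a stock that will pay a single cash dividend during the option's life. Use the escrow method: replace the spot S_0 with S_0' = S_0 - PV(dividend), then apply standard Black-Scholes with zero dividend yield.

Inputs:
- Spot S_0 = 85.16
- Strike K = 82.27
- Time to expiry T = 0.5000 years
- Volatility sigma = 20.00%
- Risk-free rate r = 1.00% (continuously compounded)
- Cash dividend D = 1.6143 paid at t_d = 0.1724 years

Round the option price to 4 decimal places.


PV(D) = D * exp(-r * t_d) = 1.6143 * 0.99827749 = 1.61151934
S_0' = S_0 - PV(D) = 85.1600 - 1.61151934 = 83.54848066
d1 = (ln(S_0'/K) + (r + sigma^2/2)*T) / (sigma*sqrt(T)) = 0.21510576
d2 = d1 - sigma*sqrt(T) = 0.07368441
exp(-rT) = 0.99501248
N(d1) = 0.58515757; N(d2) = 0.52936925
C = S_0' * N(d1) - K * exp(-rT) * N(d2) = 83.54848066 * 0.58515757 - 82.2700 * 0.99501248 * 0.52936925 = 5.5550

Answer: Price = 5.5550


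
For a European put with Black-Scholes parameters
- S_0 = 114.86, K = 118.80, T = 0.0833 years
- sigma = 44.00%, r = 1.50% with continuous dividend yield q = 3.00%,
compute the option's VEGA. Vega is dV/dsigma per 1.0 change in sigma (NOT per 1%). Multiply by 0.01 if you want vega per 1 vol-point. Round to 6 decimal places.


d1 = -0.2119310270; d2 = -0.3389226802
phi(d1) = 0.3900829332; exp(-qT) = 0.9975041199; exp(-rT) = 0.9987512803
Vega = S * exp(-qT) * phi(d1) * sqrt(T) = 114.8600 * 0.9975041199 * 0.3900829332 * 0.2886173938 = 12.899205

Answer: Vega = 12.899205


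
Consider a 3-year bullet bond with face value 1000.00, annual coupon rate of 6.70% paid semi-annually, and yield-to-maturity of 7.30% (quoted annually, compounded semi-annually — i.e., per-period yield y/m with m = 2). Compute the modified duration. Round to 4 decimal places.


Answer: Modified duration = 2.6676

Derivation:
Coupon per period c = face * coupon_rate / m = 33.500000
Periods per year m = 2; per-period yield y/m = 0.036500
Number of cashflows N = 6
Cashflows (t years, CF_t, discount factor 1/(1+y/m)^(m*t), PV):
  t = 0.5000: CF_t = 33.500000, DF = 0.964785, PV = 32.320309
  t = 1.0000: CF_t = 33.500000, DF = 0.930811, PV = 31.182160
  t = 1.5000: CF_t = 33.500000, DF = 0.898033, PV = 30.084091
  t = 2.0000: CF_t = 33.500000, DF = 0.866409, PV = 29.024689
  t = 2.5000: CF_t = 33.500000, DF = 0.835898, PV = 28.002595
  t = 3.0000: CF_t = 1033.500000, DF = 0.806462, PV = 833.478962
Price P = sum_t PV_t = 984.092806
First compute Macaulay numerator sum_t t * PV_t:
  t * PV_t at t = 0.5000: 16.160154
  t * PV_t at t = 1.0000: 31.182160
  t * PV_t at t = 1.5000: 45.126136
  t * PV_t at t = 2.0000: 58.049379
  t * PV_t at t = 2.5000: 70.006487
  t * PV_t at t = 3.0000: 2500.436887
Macaulay duration D = 2720.961203 / 984.092806 = 2.764944
Modified duration = D / (1 + y/m) = 2.764944 / (1 + 0.036500) = 2.667577


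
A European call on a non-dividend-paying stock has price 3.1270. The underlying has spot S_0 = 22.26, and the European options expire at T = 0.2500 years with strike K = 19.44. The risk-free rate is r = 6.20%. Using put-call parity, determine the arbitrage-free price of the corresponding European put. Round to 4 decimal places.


Put-call parity: C - P = S_0 * exp(-qT) - K * exp(-rT).
S_0 * exp(-qT) = 22.2600 * 1.00000000 = 22.26000000
K * exp(-rT) = 19.4400 * 0.98461951 = 19.14100321
P = C - S*exp(-qT) + K*exp(-rT)
P = 3.1270 - 22.26000000 + 19.14100321 = 0.0080

Answer: Put price = 0.0080


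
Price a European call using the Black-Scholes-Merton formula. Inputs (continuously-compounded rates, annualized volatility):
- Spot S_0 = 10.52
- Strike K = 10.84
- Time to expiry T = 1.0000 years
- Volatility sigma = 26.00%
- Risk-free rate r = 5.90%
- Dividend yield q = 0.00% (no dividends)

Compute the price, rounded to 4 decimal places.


Answer: Price = 1.2297

Derivation:
d1 = (ln(S/K) + (r - q + 0.5*sigma^2) * T) / (sigma * sqrt(T)) = 0.24167389
d2 = d1 - sigma * sqrt(T) = -0.01832611
exp(-rT) = 0.94270677; exp(-qT) = 1.00000000
C = S_0 * exp(-qT) * N(d1) - K * exp(-rT) * N(d2)
N(d1) = 0.59548357; N(d2) = 0.49268935
C = 10.5200 * 1.00000000 * 0.59548357 - 10.8400 * 0.94270677 * 0.49268935 = 1.2297


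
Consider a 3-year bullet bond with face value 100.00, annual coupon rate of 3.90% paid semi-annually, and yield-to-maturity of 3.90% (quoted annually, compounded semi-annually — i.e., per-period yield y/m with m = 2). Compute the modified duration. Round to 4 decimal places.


Coupon per period c = face * coupon_rate / m = 1.950000
Periods per year m = 2; per-period yield y/m = 0.019500
Number of cashflows N = 6
Cashflows (t years, CF_t, discount factor 1/(1+y/m)^(m*t), PV):
  t = 0.5000: CF_t = 1.950000, DF = 0.980873, PV = 1.912702
  t = 1.0000: CF_t = 1.950000, DF = 0.962112, PV = 1.876118
  t = 1.5000: CF_t = 1.950000, DF = 0.943709, PV = 1.840233
  t = 2.0000: CF_t = 1.950000, DF = 0.925659, PV = 1.805035
  t = 2.5000: CF_t = 1.950000, DF = 0.907954, PV = 1.770510
  t = 3.0000: CF_t = 101.950000, DF = 0.890588, PV = 90.795401
Price P = sum_t PV_t = 100.000000
First compute Macaulay numerator sum_t t * PV_t:
  t * PV_t at t = 0.5000: 0.956351
  t * PV_t at t = 1.0000: 1.876118
  t * PV_t at t = 1.5000: 2.760350
  t * PV_t at t = 2.0000: 3.610071
  t * PV_t at t = 2.5000: 4.426276
  t * PV_t at t = 3.0000: 272.386202
Macaulay duration D = 286.015368 / 100.000000 = 2.860154
Modified duration = D / (1 + y/m) = 2.860154 / (1 + 0.019500) = 2.805447

Answer: Modified duration = 2.8054


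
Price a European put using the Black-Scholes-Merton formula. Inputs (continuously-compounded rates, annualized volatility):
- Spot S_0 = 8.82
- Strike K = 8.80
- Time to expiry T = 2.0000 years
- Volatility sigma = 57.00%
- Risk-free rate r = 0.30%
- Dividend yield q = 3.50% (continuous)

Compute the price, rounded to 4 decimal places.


Answer: Price = 2.9259

Derivation:
d1 = (ln(S/K) + (r - q + 0.5*sigma^2) * T) / (sigma * sqrt(T)) = 0.32647263
d2 = d1 - sigma * sqrt(T) = -0.47962910
exp(-rT) = 0.99401796; exp(-qT) = 0.93239382
P = K * exp(-rT) * N(-d2) - S_0 * exp(-qT) * N(-d1)
N(-d1) = 0.37203340; N(-d2) = 0.68425443
P = 8.8000 * 0.99401796 * 0.68425443 - 8.8200 * 0.93239382 * 0.37203340 = 2.9259


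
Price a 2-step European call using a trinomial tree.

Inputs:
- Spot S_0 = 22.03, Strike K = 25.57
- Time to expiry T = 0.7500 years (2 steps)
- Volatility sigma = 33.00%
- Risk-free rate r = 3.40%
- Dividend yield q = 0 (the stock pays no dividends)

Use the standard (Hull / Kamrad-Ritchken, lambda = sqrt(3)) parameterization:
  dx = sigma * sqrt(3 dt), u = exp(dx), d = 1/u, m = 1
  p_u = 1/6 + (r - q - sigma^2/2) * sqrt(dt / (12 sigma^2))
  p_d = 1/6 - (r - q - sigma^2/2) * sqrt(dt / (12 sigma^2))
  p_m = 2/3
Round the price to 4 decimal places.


dt = T/N = 0.375000; dx = sigma*sqrt(3*dt) = 0.350018
u = exp(dx) = 1.419093; d = 1/u = 0.704676
p_u = 0.155712, p_m = 0.666667, p_d = 0.177621
Discount per step: exp(-r*dt) = 0.987331
Stock lattice S(k, j) with j the centered position index:
  k=0: S(0,+0) = 22.0300
  k=1: S(1,-1) = 15.5240; S(1,+0) = 22.0300; S(1,+1) = 31.2626
  k=2: S(2,-2) = 10.9394; S(2,-1) = 15.5240; S(2,+0) = 22.0300; S(2,+1) = 31.2626; S(2,+2) = 44.3646
Terminal payoffs V(N, j) = max(S_T - K, 0):
  V(2,-2) = 0.000000; V(2,-1) = 0.000000; V(2,+0) = 0.000000; V(2,+1) = 5.692616; V(2,+2) = 18.794557
Backward induction: V(k, j) = exp(-r*dt) * [p_u * V(k+1, j+1) + p_m * V(k+1, j) + p_d * V(k+1, j-1)]
  V(1,-1) = exp(-r*dt) * [p_u*0.000000 + p_m*0.000000 + p_d*0.000000] = 0.000000
  V(1,+0) = exp(-r*dt) * [p_u*5.692616 + p_m*0.000000 + p_d*0.000000] = 0.875178
  V(1,+1) = exp(-r*dt) * [p_u*18.794557 + p_m*5.692616 + p_d*0.000000] = 6.636457
  V(0,+0) = exp(-r*dt) * [p_u*6.636457 + p_m*0.875178 + p_d*0.000000] = 1.596343

Answer: Price = V(0,0) = 1.5963


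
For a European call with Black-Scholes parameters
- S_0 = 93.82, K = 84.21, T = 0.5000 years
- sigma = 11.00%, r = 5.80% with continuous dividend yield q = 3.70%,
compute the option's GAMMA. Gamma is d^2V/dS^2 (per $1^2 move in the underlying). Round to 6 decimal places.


Answer: Gamma = 0.015815

Derivation:
d1 = 1.5632121959; d2 = 1.4854304500
phi(d1) = 0.1175660803; exp(-qT) = 0.9816700746; exp(-rT) = 0.9714164645
Gamma = exp(-qT) * phi(d1) / (S * sigma * sqrt(T)) = 0.9816700746 * 0.1175660803 / (93.8200 * 0.1100 * 0.7071067812) = 0.015815


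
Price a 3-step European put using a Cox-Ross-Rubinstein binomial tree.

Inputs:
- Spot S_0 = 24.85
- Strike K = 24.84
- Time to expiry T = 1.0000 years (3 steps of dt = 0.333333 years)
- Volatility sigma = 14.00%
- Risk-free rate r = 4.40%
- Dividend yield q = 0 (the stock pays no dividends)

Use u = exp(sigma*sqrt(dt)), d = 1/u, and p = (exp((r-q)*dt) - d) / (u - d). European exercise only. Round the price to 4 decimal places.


dt = T/N = 0.333333
u = exp(sigma*sqrt(dt)) = 1.084186; d = 1/u = 0.922351
p = (exp((r-q)*dt) - d) / (u - d) = 0.571099
Discount per step: exp(-r*dt) = 0.985440
Stock lattice S(k, i) with i counting down-moves:
  k=0: S(0,0) = 24.8500
  k=1: S(1,0) = 26.9420; S(1,1) = 22.9204
  k=2: S(2,0) = 29.2101; S(2,1) = 24.8500; S(2,2) = 21.1407
  k=3: S(3,0) = 31.6692; S(3,1) = 26.9420; S(3,2) = 22.9204; S(3,3) = 19.4991
Terminal payoffs V(N, i) = max(K - S_T, 0):
  V(3,0) = 0.000000; V(3,1) = 0.000000; V(3,2) = 1.919569; V(3,3) = 5.340855
Backward induction: V(k, i) = exp(-r*dt) * [p * V(k+1, i) + (1-p) * V(k+1, i+1)].
  V(2,0) = exp(-r*dt) * [p*0.000000 + (1-p)*0.000000] = 0.000000
  V(2,1) = exp(-r*dt) * [p*0.000000 + (1-p)*1.919569] = 0.811317
  V(2,2) = exp(-r*dt) * [p*1.919569 + (1-p)*5.340855] = 3.337647
  V(1,0) = exp(-r*dt) * [p*0.000000 + (1-p)*0.811317] = 0.342908
  V(1,1) = exp(-r*dt) * [p*0.811317 + (1-p)*3.337647] = 1.867273
  V(0,0) = exp(-r*dt) * [p*0.342908 + (1-p)*1.867273] = 0.982198

Answer: Price = V(0,0) = 0.9822


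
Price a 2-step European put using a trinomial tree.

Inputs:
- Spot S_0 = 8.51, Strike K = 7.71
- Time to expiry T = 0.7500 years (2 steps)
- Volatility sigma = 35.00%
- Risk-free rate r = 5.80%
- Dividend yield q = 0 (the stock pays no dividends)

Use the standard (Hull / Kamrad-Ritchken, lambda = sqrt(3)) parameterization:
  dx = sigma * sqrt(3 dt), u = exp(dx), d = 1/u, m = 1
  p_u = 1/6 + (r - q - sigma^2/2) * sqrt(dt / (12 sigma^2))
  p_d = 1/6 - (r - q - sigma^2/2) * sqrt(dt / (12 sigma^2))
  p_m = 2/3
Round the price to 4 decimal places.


dt = T/N = 0.375000; dx = sigma*sqrt(3*dt) = 0.371231
u = exp(dx) = 1.449518; d = 1/u = 0.689885
p_u = 0.165025, p_m = 0.666667, p_d = 0.168308
Discount per step: exp(-r*dt) = 0.978485
Stock lattice S(k, j) with j the centered position index:
  k=0: S(0,+0) = 8.5100
  k=1: S(1,-1) = 5.8709; S(1,+0) = 8.5100; S(1,+1) = 12.3354
  k=2: S(2,-2) = 4.0503; S(2,-1) = 5.8709; S(2,+0) = 8.5100; S(2,+1) = 12.3354; S(2,+2) = 17.8804
Terminal payoffs V(N, j) = max(K - S_T, 0):
  V(2,-2) = 3.659745; V(2,-1) = 1.839083; V(2,+0) = 0.000000; V(2,+1) = 0.000000; V(2,+2) = 0.000000
Backward induction: V(k, j) = exp(-r*dt) * [p_u * V(k+1, j+1) + p_m * V(k+1, j) + p_d * V(k+1, j-1)]
  V(1,-1) = exp(-r*dt) * [p_u*0.000000 + p_m*1.839083 + p_d*3.659745] = 1.802389
  V(1,+0) = exp(-r*dt) * [p_u*0.000000 + p_m*0.000000 + p_d*1.839083] = 0.302873
  V(1,+1) = exp(-r*dt) * [p_u*0.000000 + p_m*0.000000 + p_d*0.000000] = 0.000000
  V(0,+0) = exp(-r*dt) * [p_u*0.000000 + p_m*0.302873 + p_d*1.802389] = 0.494401

Answer: Price = V(0,0) = 0.4944


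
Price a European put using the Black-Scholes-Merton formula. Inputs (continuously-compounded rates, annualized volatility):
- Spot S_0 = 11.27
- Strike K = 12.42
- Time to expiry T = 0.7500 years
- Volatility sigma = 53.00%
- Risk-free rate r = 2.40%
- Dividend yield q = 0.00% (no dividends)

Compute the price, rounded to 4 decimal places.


d1 = (ln(S/K) + (r - q + 0.5*sigma^2) * T) / (sigma * sqrt(T)) = 0.05702424
d2 = d1 - sigma * sqrt(T) = -0.40196923
exp(-rT) = 0.98216103; exp(-qT) = 1.00000000
P = K * exp(-rT) * N(-d2) - S_0 * exp(-qT) * N(-d1)
N(-d1) = 0.47726294; N(-d2) = 0.65614666
P = 12.4200 * 0.98216103 * 0.65614666 - 11.2700 * 1.00000000 * 0.47726294 = 2.6252

Answer: Price = 2.6252


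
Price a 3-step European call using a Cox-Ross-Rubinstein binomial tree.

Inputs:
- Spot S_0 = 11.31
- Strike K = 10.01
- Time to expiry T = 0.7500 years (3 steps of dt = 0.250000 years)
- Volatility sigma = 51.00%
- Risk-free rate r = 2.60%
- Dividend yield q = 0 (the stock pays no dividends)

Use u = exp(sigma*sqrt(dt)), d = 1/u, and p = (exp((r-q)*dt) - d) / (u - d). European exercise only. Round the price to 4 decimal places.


Answer: Price = V(0,0) = 2.7705

Derivation:
dt = T/N = 0.250000
u = exp(sigma*sqrt(dt)) = 1.290462; d = 1/u = 0.774916
p = (exp((r-q)*dt) - d) / (u - d) = 0.449242
Discount per step: exp(-r*dt) = 0.993521
Stock lattice S(k, i) with i counting down-moves:
  k=0: S(0,0) = 11.3100
  k=1: S(1,0) = 14.5951; S(1,1) = 8.7643
  k=2: S(2,0) = 18.8344; S(2,1) = 11.3100; S(2,2) = 6.7916
  k=3: S(3,0) = 24.3051; S(3,1) = 14.5951; S(3,2) = 8.7643; S(3,3) = 5.2629
Terminal payoffs V(N, i) = max(S_T - K, 0):
  V(3,0) = 14.295126; V(3,1) = 4.585121; V(3,2) = 0.000000; V(3,3) = 0.000000
Backward induction: V(k, i) = exp(-r*dt) * [p * V(k+1, i) + (1-p) * V(k+1, i+1)].
  V(2,0) = exp(-r*dt) * [p*14.295126 + (1-p)*4.585121] = 8.889297
  V(2,1) = exp(-r*dt) * [p*4.585121 + (1-p)*0.000000] = 2.046485
  V(2,2) = exp(-r*dt) * [p*0.000000 + (1-p)*0.000000] = 0.000000
  V(1,0) = exp(-r*dt) * [p*8.889297 + (1-p)*2.046485] = 5.087390
  V(1,1) = exp(-r*dt) * [p*2.046485 + (1-p)*0.000000] = 0.913411
  V(0,0) = exp(-r*dt) * [p*5.087390 + (1-p)*0.913411] = 2.770472


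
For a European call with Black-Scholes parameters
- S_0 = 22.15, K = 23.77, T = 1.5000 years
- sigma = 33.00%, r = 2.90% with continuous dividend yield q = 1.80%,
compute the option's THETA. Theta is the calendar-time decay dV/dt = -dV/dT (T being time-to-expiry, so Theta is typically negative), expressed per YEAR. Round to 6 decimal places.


d1 = 0.0682596464; d2 = -0.3359061611
phi(d1) = 0.3980139505; exp(-qT) = 0.9733612415; exp(-rT) = 0.9574325541
Theta = -S*exp(-qT)*phi(d1)*sigma/(2*sqrt(T)) - r*K*exp(-rT)*N(d2) + q*S*exp(-qT)*N(d1)
N(d1) = 0.5272105267; N(d2) = 0.3684708154; sqrt(T) = 1.2247448714
Term 1 = -22.1500 * 0.9733612415 * 0.3980139505 * 0.3300 / (2 * 1.2247448714) = -1.1560706849
Term 2 = -0.0290 * 23.7700 * 0.9574325541 * 0.3684708154 = -0.2431859416
Term 3 = 0.0180 * 22.1500 * 0.9733612415 * 0.5272105267 = 0.2045994009
Theta = -1.1560706849 + (-0.2431859416) + (0.2045994009) = -1.194657

Answer: Theta = -1.194657


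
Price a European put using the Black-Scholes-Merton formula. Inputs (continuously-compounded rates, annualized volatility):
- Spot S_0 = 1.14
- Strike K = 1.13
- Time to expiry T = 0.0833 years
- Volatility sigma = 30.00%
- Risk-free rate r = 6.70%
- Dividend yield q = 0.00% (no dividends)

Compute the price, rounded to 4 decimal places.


d1 = (ln(S/K) + (r - q + 0.5*sigma^2) * T) / (sigma * sqrt(T)) = 0.20950724
d2 = d1 - sigma * sqrt(T) = 0.12292202
exp(-rT) = 0.99443445; exp(-qT) = 1.00000000
P = K * exp(-rT) * N(-d2) - S_0 * exp(-qT) * N(-d1)
N(-d1) = 0.41702614; N(-d2) = 0.45108443
P = 1.1300 * 0.99443445 * 0.45108443 - 1.1400 * 1.00000000 * 0.41702614 = 0.0315

Answer: Price = 0.0315


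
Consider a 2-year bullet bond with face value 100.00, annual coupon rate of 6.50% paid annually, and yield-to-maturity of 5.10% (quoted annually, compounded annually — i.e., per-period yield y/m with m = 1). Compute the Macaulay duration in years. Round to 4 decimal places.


Coupon per period c = face * coupon_rate / m = 6.500000
Periods per year m = 1; per-period yield y/m = 0.051000
Number of cashflows N = 2
Cashflows (t years, CF_t, discount factor 1/(1+y/m)^(m*t), PV):
  t = 1.0000: CF_t = 6.500000, DF = 0.951475, PV = 6.184586
  t = 2.0000: CF_t = 106.500000, DF = 0.905304, PV = 96.414905
Price P = sum_t PV_t = 102.599491
Macaulay numerator sum_t t * PV_t:
  t * PV_t at t = 1.0000: 6.184586
  t * PV_t at t = 2.0000: 192.829809
Macaulay duration D = (sum_t t * PV_t) / P = 199.014395 / 102.599491 = 1.939721

Answer: Macaulay duration = 1.9397 years


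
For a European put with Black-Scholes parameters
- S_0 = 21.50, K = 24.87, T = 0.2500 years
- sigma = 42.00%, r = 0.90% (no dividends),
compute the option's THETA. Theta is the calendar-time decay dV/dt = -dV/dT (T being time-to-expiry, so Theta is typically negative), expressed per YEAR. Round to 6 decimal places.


d1 = -0.5776634413; d2 = -0.7876634413
phi(d1) = 0.3376362795; exp(-qT) = 1.0000000000; exp(-rT) = 0.9977525294
Theta = -S*exp(-qT)*phi(d1)*sigma/(2*sqrt(T)) + r*K*exp(-rT)*N(-d2) - q*S*exp(-qT)*N(-d1)
N(-d1) = 0.7182543170; N(-d2) = 0.7845532024; sqrt(T) = 0.5000000000
Term 1 = -21.5000 * 1.0000000000 * 0.3376362795 * 0.4200 / (2 * 0.5000000000) = -3.0488556039
Term 2 = 0.0090 * 24.8700 * 0.9977525294 * 0.7845532024 = 0.1752118727
Term 3 = 0 (no dividend yield, q = 0)
Theta = -3.0488556039 + (0.1752118727) + (0.0000000000) = -2.873644

Answer: Theta = -2.873644


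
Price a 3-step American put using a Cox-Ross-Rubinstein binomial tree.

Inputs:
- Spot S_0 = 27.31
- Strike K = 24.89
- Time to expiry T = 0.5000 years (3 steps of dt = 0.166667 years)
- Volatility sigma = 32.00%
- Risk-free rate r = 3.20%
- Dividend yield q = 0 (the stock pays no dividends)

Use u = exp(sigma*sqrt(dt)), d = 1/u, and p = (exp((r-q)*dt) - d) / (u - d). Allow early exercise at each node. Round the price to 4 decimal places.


dt = T/N = 0.166667
u = exp(sigma*sqrt(dt)) = 1.139557; d = 1/u = 0.877534
p = (exp((r-q)*dt) - d) / (u - d) = 0.487795
Discount per step: exp(-r*dt) = 0.994681
Stock lattice S(k, i) with i counting down-moves:
  k=0: S(0,0) = 27.3100
  k=1: S(1,0) = 31.1213; S(1,1) = 23.9655
  k=2: S(2,0) = 35.4645; S(2,1) = 27.3100; S(2,2) = 21.0305
  k=3: S(3,0) = 40.4138; S(3,1) = 31.1213; S(3,2) = 23.9655; S(3,3) = 18.4550
Terminal payoffs V(N, i) = max(K - S_T, 0):
  V(3,0) = 0.000000; V(3,1) = 0.000000; V(3,2) = 0.924543; V(3,3) = 6.435014
Backward induction: V(k, i) = exp(-r*dt) * [p * V(k+1, i) + (1-p) * V(k+1, i+1)]; then take max(V_cont, immediate exercise) for American.
  V(2,0) = exp(-r*dt) * [p*0.000000 + (1-p)*0.000000] = 0.000000; exercise = 0.000000; V(2,0) = max -> 0.000000
  V(2,1) = exp(-r*dt) * [p*0.000000 + (1-p)*0.924543] = 0.471037; exercise = 0.000000; V(2,1) = max -> 0.471037
  V(2,2) = exp(-r*dt) * [p*0.924543 + (1-p)*6.435014] = 3.727101; exercise = 3.859494; V(2,2) = max -> 3.859494
  V(1,0) = exp(-r*dt) * [p*0.000000 + (1-p)*0.471037] = 0.239984; exercise = 0.000000; V(1,0) = max -> 0.239984
  V(1,1) = exp(-r*dt) * [p*0.471037 + (1-p)*3.859494] = 2.194883; exercise = 0.924543; V(1,1) = max -> 2.194883
  V(0,0) = exp(-r*dt) * [p*0.239984 + (1-p)*2.194883] = 1.234690; exercise = 0.000000; V(0,0) = max -> 1.234690

Answer: Price = V(0,0) = 1.2347


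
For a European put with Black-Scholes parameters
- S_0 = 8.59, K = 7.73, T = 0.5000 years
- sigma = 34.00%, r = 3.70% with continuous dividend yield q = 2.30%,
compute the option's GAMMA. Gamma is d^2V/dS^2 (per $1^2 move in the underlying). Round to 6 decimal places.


d1 = 0.5881043428; d2 = 0.3476880372
phi(d1) = 0.3355877214; exp(-qT) = 0.9885658722; exp(-rT) = 0.9816700746
Gamma = exp(-qT) * phi(d1) / (S * sigma * sqrt(T)) = 0.9885658722 * 0.3355877214 / (8.5900 * 0.3400 * 0.7071067812) = 0.160640

Answer: Gamma = 0.160640


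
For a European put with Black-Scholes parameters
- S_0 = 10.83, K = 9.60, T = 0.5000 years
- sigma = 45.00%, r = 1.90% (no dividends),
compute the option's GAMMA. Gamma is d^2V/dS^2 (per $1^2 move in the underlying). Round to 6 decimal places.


Answer: Gamma = 0.098530

Derivation:
d1 = 0.5678286264; d2 = 0.2496305749
phi(d1) = 0.3395435010; exp(-qT) = 1.0000000000; exp(-rT) = 0.9905449824
Gamma = exp(-qT) * phi(d1) / (S * sigma * sqrt(T)) = 1.0000000000 * 0.3395435010 / (10.8300 * 0.4500 * 0.7071067812) = 0.098530


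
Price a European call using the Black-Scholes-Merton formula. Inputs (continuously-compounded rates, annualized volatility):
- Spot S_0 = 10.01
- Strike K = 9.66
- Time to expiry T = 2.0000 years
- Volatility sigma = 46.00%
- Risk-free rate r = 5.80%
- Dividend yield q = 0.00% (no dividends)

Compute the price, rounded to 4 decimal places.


Answer: Price = 3.1390

Derivation:
d1 = (ln(S/K) + (r - q + 0.5*sigma^2) * T) / (sigma * sqrt(T)) = 0.55829300
d2 = d1 - sigma * sqrt(T) = -0.09224524
exp(-rT) = 0.89047522; exp(-qT) = 1.00000000
C = S_0 * exp(-qT) * N(d1) - K * exp(-rT) * N(d2)
N(d1) = 0.71167784; N(d2) = 0.46325160
C = 10.0100 * 1.00000000 * 0.71167784 - 9.6600 * 0.89047522 * 0.46325160 = 3.1390


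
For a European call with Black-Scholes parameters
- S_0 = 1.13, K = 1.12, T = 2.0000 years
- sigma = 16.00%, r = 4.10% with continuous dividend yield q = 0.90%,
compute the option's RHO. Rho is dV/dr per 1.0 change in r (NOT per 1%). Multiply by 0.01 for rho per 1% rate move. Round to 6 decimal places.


Answer: Rho = 1.202637

Derivation:
d1 = 0.4352637662; d2 = 0.2089895962
phi(d1) = 0.3628862676; exp(-qT) = 0.9821610324; exp(-rT) = 0.9212719587
N(d2) = 0.5827718198
Rho = K*T*exp(-rT)*N(d2) = 1.1200 * 2.0000 * 0.9212719587 * 0.5827718198 = 1.202637


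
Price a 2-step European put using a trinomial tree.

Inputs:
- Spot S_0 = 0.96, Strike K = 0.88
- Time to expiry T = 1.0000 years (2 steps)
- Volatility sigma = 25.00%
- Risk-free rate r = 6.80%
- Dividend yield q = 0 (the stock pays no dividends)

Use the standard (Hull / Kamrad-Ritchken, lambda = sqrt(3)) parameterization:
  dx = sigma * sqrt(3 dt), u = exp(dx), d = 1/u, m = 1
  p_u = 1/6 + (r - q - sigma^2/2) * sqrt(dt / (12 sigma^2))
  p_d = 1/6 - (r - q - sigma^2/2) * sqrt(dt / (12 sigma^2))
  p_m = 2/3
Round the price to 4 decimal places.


dt = T/N = 0.500000; dx = sigma*sqrt(3*dt) = 0.306186
u = exp(dx) = 1.358235; d = 1/u = 0.736250
p_u = 0.196673, p_m = 0.666667, p_d = 0.136660
Discount per step: exp(-r*dt) = 0.966572
Stock lattice S(k, j) with j the centered position index:
  k=0: S(0,+0) = 0.9600
  k=1: S(1,-1) = 0.7068; S(1,+0) = 0.9600; S(1,+1) = 1.3039
  k=2: S(2,-2) = 0.5204; S(2,-1) = 0.7068; S(2,+0) = 0.9600; S(2,+1) = 1.3039; S(2,+2) = 1.7710
Terminal payoffs V(N, j) = max(K - S_T, 0):
  V(2,-2) = 0.359619; V(2,-1) = 0.173200; V(2,+0) = 0.000000; V(2,+1) = 0.000000; V(2,+2) = 0.000000
Backward induction: V(k, j) = exp(-r*dt) * [p_u * V(k+1, j+1) + p_m * V(k+1, j) + p_d * V(k+1, j-1)]
  V(1,-1) = exp(-r*dt) * [p_u*0.000000 + p_m*0.173200 + p_d*0.359619] = 0.159110
  V(1,+0) = exp(-r*dt) * [p_u*0.000000 + p_m*0.000000 + p_d*0.173200] = 0.022878
  V(1,+1) = exp(-r*dt) * [p_u*0.000000 + p_m*0.000000 + p_d*0.000000] = 0.000000
  V(0,+0) = exp(-r*dt) * [p_u*0.000000 + p_m*0.022878 + p_d*0.159110] = 0.035760

Answer: Price = V(0,0) = 0.0358


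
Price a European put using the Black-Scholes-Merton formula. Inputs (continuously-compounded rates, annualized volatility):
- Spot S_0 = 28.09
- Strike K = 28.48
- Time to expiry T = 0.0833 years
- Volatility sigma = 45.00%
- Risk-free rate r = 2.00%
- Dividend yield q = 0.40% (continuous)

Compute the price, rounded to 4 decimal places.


d1 = (ln(S/K) + (r - q + 0.5*sigma^2) * T) / (sigma * sqrt(T)) = -0.03096387
d2 = d1 - sigma * sqrt(T) = -0.16084170
exp(-rT) = 0.99833539; exp(-qT) = 0.99966686
P = K * exp(-rT) * N(-d2) - S_0 * exp(-qT) * N(-d1)
N(-d1) = 0.51235082; N(-d2) = 0.56389096
P = 28.4800 * 0.99833539 * 0.56389096 - 28.0900 * 0.99966686 * 0.51235082 = 1.6457

Answer: Price = 1.6457


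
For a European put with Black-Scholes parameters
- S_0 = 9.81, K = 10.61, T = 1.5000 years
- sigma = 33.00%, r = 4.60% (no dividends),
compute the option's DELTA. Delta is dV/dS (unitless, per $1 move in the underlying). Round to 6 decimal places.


d1 = 0.1788382877; d2 = -0.2253275199
phi(d1) = 0.3926133083; exp(-qT) = 1.0000000000; exp(-rT) = 0.9333266801
N(-d1) = 0.4290323403
Delta = -exp(-qT) * N(-d1) = -1.0000000000 * 0.4290323403 = -0.429032

Answer: Delta = -0.429032


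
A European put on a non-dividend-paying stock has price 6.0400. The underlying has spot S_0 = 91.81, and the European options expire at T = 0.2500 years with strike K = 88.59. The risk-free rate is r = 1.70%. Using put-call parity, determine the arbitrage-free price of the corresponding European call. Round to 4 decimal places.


Put-call parity: C - P = S_0 * exp(-qT) - K * exp(-rT).
S_0 * exp(-qT) = 91.8100 * 1.00000000 = 91.81000000
K * exp(-rT) = 88.5900 * 0.99575902 = 88.21429145
C = P + S*exp(-qT) - K*exp(-rT)
C = 6.0400 + 91.81000000 - 88.21429145 = 9.6357

Answer: Call price = 9.6357


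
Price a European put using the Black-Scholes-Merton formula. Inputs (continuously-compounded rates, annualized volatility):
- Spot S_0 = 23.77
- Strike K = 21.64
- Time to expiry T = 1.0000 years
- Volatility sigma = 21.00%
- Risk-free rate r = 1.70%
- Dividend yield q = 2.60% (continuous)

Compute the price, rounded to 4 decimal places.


Answer: Price = 1.0646

Derivation:
d1 = (ln(S/K) + (r - q + 0.5*sigma^2) * T) / (sigma * sqrt(T)) = 0.50919442
d2 = d1 - sigma * sqrt(T) = 0.29919442
exp(-rT) = 0.98314368; exp(-qT) = 0.97433509
P = K * exp(-rT) * N(-d2) - S_0 * exp(-qT) * N(-d1)
N(-d1) = 0.30530798; N(-d2) = 0.38239585
P = 21.6400 * 0.98314368 * 0.38239585 - 23.7700 * 0.97433509 * 0.30530798 = 1.0646


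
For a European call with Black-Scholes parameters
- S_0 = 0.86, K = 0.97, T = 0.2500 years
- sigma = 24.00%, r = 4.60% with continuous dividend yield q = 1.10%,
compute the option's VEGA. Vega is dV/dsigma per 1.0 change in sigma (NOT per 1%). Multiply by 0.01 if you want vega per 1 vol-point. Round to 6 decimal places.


Answer: Vega = 0.117161

Derivation:
d1 = -0.8701140187; d2 = -0.9901140187
phi(d1) = 0.2732173256; exp(-qT) = 0.9972537778; exp(-rT) = 0.9885658722
Vega = S * exp(-qT) * phi(d1) * sqrt(T) = 0.8600 * 0.9972537778 * 0.2732173256 * 0.5000000000 = 0.117161


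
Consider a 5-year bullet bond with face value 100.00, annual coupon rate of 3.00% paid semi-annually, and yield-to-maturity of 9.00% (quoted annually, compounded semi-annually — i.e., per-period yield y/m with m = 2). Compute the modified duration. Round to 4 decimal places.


Answer: Modified duration = 4.4226

Derivation:
Coupon per period c = face * coupon_rate / m = 1.500000
Periods per year m = 2; per-period yield y/m = 0.045000
Number of cashflows N = 10
Cashflows (t years, CF_t, discount factor 1/(1+y/m)^(m*t), PV):
  t = 0.5000: CF_t = 1.500000, DF = 0.956938, PV = 1.435407
  t = 1.0000: CF_t = 1.500000, DF = 0.915730, PV = 1.373595
  t = 1.5000: CF_t = 1.500000, DF = 0.876297, PV = 1.314445
  t = 2.0000: CF_t = 1.500000, DF = 0.838561, PV = 1.257842
  t = 2.5000: CF_t = 1.500000, DF = 0.802451, PV = 1.203677
  t = 3.0000: CF_t = 1.500000, DF = 0.767896, PV = 1.151844
  t = 3.5000: CF_t = 1.500000, DF = 0.734828, PV = 1.102243
  t = 4.0000: CF_t = 1.500000, DF = 0.703185, PV = 1.054778
  t = 4.5000: CF_t = 1.500000, DF = 0.672904, PV = 1.009357
  t = 5.0000: CF_t = 101.500000, DF = 0.643928, PV = 65.358660
Price P = sum_t PV_t = 76.261845
First compute Macaulay numerator sum_t t * PV_t:
  t * PV_t at t = 0.5000: 0.717703
  t * PV_t at t = 1.0000: 1.373595
  t * PV_t at t = 1.5000: 1.971667
  t * PV_t at t = 2.0000: 2.515684
  t * PV_t at t = 2.5000: 3.009191
  t * PV_t at t = 3.0000: 3.455531
  t * PV_t at t = 3.5000: 3.857849
  t * PV_t at t = 4.0000: 4.219111
  t * PV_t at t = 4.5000: 4.542105
  t * PV_t at t = 5.0000: 326.793299
Macaulay duration D = 352.455736 / 76.261845 = 4.621652
Modified duration = D / (1 + y/m) = 4.621652 / (1 + 0.045000) = 4.422634


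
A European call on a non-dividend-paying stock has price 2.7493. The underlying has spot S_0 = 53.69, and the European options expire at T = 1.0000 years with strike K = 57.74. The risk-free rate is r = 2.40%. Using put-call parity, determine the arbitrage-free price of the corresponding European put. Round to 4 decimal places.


Answer: Put price = 5.4300

Derivation:
Put-call parity: C - P = S_0 * exp(-qT) - K * exp(-rT).
S_0 * exp(-qT) = 53.6900 * 1.00000000 = 53.69000000
K * exp(-rT) = 57.7400 * 0.97628571 = 56.37073688
P = C - S*exp(-qT) + K*exp(-rT)
P = 2.7493 - 53.69000000 + 56.37073688 = 5.4300


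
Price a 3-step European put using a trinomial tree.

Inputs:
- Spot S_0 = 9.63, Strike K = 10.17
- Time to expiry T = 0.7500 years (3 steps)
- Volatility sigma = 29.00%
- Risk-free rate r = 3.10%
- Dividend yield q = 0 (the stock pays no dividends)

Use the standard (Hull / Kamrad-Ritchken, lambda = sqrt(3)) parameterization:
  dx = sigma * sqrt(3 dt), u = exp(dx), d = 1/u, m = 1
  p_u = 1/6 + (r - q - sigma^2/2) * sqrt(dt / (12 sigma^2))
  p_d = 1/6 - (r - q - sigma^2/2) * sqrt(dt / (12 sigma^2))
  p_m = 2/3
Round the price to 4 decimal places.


Answer: Price = V(0,0) = 1.1328

Derivation:
dt = T/N = 0.250000; dx = sigma*sqrt(3*dt) = 0.251147
u = exp(dx) = 1.285500; d = 1/u = 0.777908
p_u = 0.161167, p_m = 0.666667, p_d = 0.172166
Discount per step: exp(-r*dt) = 0.992280
Stock lattice S(k, j) with j the centered position index:
  k=0: S(0,+0) = 9.6300
  k=1: S(1,-1) = 7.4913; S(1,+0) = 9.6300; S(1,+1) = 12.3794
  k=2: S(2,-2) = 5.8275; S(2,-1) = 7.4913; S(2,+0) = 9.6300; S(2,+1) = 12.3794; S(2,+2) = 15.9137
  k=3: S(3,-3) = 4.5333; S(3,-2) = 5.8275; S(3,-1) = 7.4913; S(3,+0) = 9.6300; S(3,+1) = 12.3794; S(3,+2) = 15.9137; S(3,+3) = 20.4570
Terminal payoffs V(N, j) = max(K - S_T, 0):
  V(3,-3) = 5.636741; V(3,-2) = 4.342498; V(3,-1) = 2.678749; V(3,+0) = 0.540000; V(3,+1) = 0.000000; V(3,+2) = 0.000000; V(3,+3) = 0.000000
Backward induction: V(k, j) = exp(-r*dt) * [p_u * V(k+1, j+1) + p_m * V(k+1, j) + p_d * V(k+1, j-1)]
  V(2,-2) = exp(-r*dt) * [p_u*2.678749 + p_m*4.342498 + p_d*5.636741] = 4.264007
  V(2,-1) = exp(-r*dt) * [p_u*0.540000 + p_m*2.678749 + p_d*4.342498] = 2.600264
  V(2,+0) = exp(-r*dt) * [p_u*0.000000 + p_m*0.540000 + p_d*2.678749] = 0.814851
  V(2,+1) = exp(-r*dt) * [p_u*0.000000 + p_m*0.000000 + p_d*0.540000] = 0.092252
  V(2,+2) = exp(-r*dt) * [p_u*0.000000 + p_m*0.000000 + p_d*0.000000] = 0.000000
  V(1,-1) = exp(-r*dt) * [p_u*0.814851 + p_m*2.600264 + p_d*4.264007] = 2.578891
  V(1,+0) = exp(-r*dt) * [p_u*0.092252 + p_m*0.814851 + p_d*2.600264] = 0.998016
  V(1,+1) = exp(-r*dt) * [p_u*0.000000 + p_m*0.092252 + p_d*0.814851] = 0.200234
  V(0,+0) = exp(-r*dt) * [p_u*0.200234 + p_m*0.998016 + p_d*2.578891] = 1.132800


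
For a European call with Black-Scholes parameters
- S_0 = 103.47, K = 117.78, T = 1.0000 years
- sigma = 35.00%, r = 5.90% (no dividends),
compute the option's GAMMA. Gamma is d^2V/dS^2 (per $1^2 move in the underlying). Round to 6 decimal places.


Answer: Gamma = 0.011012

Derivation:
d1 = -0.0265336054; d2 = -0.3765336054
phi(d1) = 0.3988018710; exp(-qT) = 1.0000000000; exp(-rT) = 0.9427067692
Gamma = exp(-qT) * phi(d1) / (S * sigma * sqrt(T)) = 1.0000000000 * 0.3988018710 / (103.4700 * 0.3500 * 1.0000000000) = 0.011012


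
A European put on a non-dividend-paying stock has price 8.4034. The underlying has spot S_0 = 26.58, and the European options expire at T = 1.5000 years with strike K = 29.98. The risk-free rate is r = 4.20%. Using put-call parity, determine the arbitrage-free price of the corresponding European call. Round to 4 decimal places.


Put-call parity: C - P = S_0 * exp(-qT) - K * exp(-rT).
S_0 * exp(-qT) = 26.5800 * 1.00000000 = 26.58000000
K * exp(-rT) = 29.9800 * 0.93894347 = 28.14952534
C = P + S*exp(-qT) - K*exp(-rT)
C = 8.4034 + 26.58000000 - 28.14952534 = 6.8339

Answer: Call price = 6.8339


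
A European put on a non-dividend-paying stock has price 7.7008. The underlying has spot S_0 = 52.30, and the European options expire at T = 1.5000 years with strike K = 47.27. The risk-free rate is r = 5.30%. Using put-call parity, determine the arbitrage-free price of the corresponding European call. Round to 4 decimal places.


Answer: Call price = 16.3433

Derivation:
Put-call parity: C - P = S_0 * exp(-qT) - K * exp(-rT).
S_0 * exp(-qT) = 52.3000 * 1.00000000 = 52.30000000
K * exp(-rT) = 47.2700 * 0.92357802 = 43.65753300
C = P + S*exp(-qT) - K*exp(-rT)
C = 7.7008 + 52.30000000 - 43.65753300 = 16.3433


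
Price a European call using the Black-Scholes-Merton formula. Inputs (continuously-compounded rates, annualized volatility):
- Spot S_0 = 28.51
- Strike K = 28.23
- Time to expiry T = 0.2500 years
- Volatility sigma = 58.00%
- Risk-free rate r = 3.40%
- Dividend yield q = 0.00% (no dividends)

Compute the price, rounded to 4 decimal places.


Answer: Price = 3.5229

Derivation:
d1 = (ln(S/K) + (r - q + 0.5*sigma^2) * T) / (sigma * sqrt(T)) = 0.20834366
d2 = d1 - sigma * sqrt(T) = -0.08165634
exp(-rT) = 0.99153602; exp(-qT) = 1.00000000
C = S_0 * exp(-qT) * N(d1) - K * exp(-rT) * N(d2)
N(d1) = 0.58251968; N(d2) = 0.46746000
C = 28.5100 * 1.00000000 * 0.58251968 - 28.2300 * 0.99153602 * 0.46746000 = 3.5229


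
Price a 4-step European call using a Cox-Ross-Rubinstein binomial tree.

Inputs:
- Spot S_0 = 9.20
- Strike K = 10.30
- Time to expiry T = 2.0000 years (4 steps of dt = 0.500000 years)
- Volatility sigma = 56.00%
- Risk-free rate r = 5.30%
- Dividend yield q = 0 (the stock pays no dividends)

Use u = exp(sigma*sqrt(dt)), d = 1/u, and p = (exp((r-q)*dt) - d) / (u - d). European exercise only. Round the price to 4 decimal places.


dt = T/N = 0.500000
u = exp(sigma*sqrt(dt)) = 1.485839; d = 1/u = 0.673020
p = (exp((r-q)*dt) - d) / (u - d) = 0.435317
Discount per step: exp(-r*dt) = 0.973848
Stock lattice S(k, i) with i counting down-moves:
  k=0: S(0,0) = 9.2000
  k=1: S(1,0) = 13.6697; S(1,1) = 6.1918
  k=2: S(2,0) = 20.3110; S(2,1) = 9.2000; S(2,2) = 4.1672
  k=3: S(3,0) = 30.1789; S(3,1) = 13.6697; S(3,2) = 6.1918; S(3,3) = 2.8046
  k=4: S(4,0) = 44.8410; S(4,1) = 20.3110; S(4,2) = 9.2000; S(4,3) = 4.1672; S(4,4) = 1.8876
Terminal payoffs V(N, i) = max(S_T - K, 0):
  V(4,0) = 34.540990; V(4,1) = 10.011010; V(4,2) = 0.000000; V(4,3) = 0.000000; V(4,4) = 0.000000
Backward induction: V(k, i) = exp(-r*dt) * [p * V(k+1, i) + (1-p) * V(k+1, i+1)].
  V(3,0) = exp(-r*dt) * [p*34.540990 + (1-p)*10.011010] = 20.148261
  V(3,1) = exp(-r*dt) * [p*10.011010 + (1-p)*0.000000] = 4.243994
  V(3,2) = exp(-r*dt) * [p*0.000000 + (1-p)*0.000000] = 0.000000
  V(3,3) = exp(-r*dt) * [p*0.000000 + (1-p)*0.000000] = 0.000000
  V(2,0) = exp(-r*dt) * [p*20.148261 + (1-p)*4.243994] = 10.875343
  V(2,1) = exp(-r*dt) * [p*4.243994 + (1-p)*0.000000] = 1.799167
  V(2,2) = exp(-r*dt) * [p*0.000000 + (1-p)*0.000000] = 0.000000
  V(1,0) = exp(-r*dt) * [p*10.875343 + (1-p)*1.799167] = 5.599803
  V(1,1) = exp(-r*dt) * [p*1.799167 + (1-p)*0.000000] = 0.762726
  V(0,0) = exp(-r*dt) * [p*5.599803 + (1-p)*0.762726] = 2.793374

Answer: Price = V(0,0) = 2.7934
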